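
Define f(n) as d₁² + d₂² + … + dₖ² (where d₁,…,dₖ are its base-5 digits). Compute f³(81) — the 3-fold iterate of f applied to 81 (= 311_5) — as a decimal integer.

81 = (3,1,1)_5 → 3² + 1² + 1² = 9 + 1 + 1 = 11
11 = (2,1)_5 → 2² + 1² = 4 + 1 = 5
5 = (1,0)_5 → 1² + 0² = 1 + 0 = 1

1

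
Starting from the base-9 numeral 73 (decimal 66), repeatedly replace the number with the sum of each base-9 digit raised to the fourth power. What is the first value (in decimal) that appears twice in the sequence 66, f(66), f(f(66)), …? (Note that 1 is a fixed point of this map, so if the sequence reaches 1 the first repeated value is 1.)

722

66 = (7,3)_9 → 7⁴ + 3⁴ = 2482
2482 = (3,3,5,7)_9 → 3⁴ + 3⁴ + 5⁴ + 7⁴ = 3188
3188 = (4,3,3,2)_9 → 4⁴ + 3⁴ + 3⁴ + 2⁴ = 434
434 = (5,3,2)_9 → 5⁴ + 3⁴ + 2⁴ = 722
722 = (8,8,2)_9 → 8⁴ + 8⁴ + 2⁴ = 8208
8208 = (1,2,2,3,0)_9 → 1⁴ + 2⁴ + 2⁴ + 3⁴ + 0⁴ = 114
114 = (1,3,6)_9 → 1⁴ + 3⁴ + 6⁴ = 1378
1378 = (1,8,0,1)_9 → 1⁴ + 8⁴ + 0⁴ + 1⁴ = 4098
4098 = (5,5,5,3)_9 → 5⁴ + 5⁴ + 5⁴ + 3⁴ = 1956
1956 = (2,6,1,3)_9 → 2⁴ + 6⁴ + 1⁴ + 3⁴ = 1394
1394 = (1,8,1,8)_9 → 1⁴ + 8⁴ + 1⁴ + 8⁴ = 8194
8194 = (1,2,2,1,4)_9 → 1⁴ + 2⁴ + 2⁴ + 1⁴ + 4⁴ = 290
290 = (3,5,2)_9 → 3⁴ + 5⁴ + 2⁴ = 722  — 722 already appeared earlier.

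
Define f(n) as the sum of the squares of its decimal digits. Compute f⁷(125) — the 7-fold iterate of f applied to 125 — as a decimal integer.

125 → 30
30 → 9
9 → 81
81 → 65
65 → 61
61 → 37
37 → 58

58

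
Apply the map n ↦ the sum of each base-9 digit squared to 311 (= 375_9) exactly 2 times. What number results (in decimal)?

311 = (3,7,5)_9 → 3² + 7² + 5² = 9 + 49 + 25 = 83
83 = (1,0,2)_9 → 1² + 0² + 2² = 1 + 0 + 4 = 5

5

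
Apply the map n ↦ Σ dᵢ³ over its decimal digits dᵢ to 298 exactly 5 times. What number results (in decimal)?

298 → 2³ + 9³ + 8³ = 8 + 729 + 512 = 1249
1249 → 1³ + 2³ + 4³ + 9³ = 1 + 8 + 64 + 729 = 802
802 → 8³ + 0³ + 2³ = 512 + 0 + 8 = 520
520 → 5³ + 2³ + 0³ = 125 + 8 + 0 = 133
133 → 1³ + 3³ + 3³ = 1 + 27 + 27 = 55

55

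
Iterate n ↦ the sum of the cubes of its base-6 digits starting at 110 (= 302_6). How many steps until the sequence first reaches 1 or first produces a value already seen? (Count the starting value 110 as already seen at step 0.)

110 = (3,0,2)_6 → 3³ + 0³ + 2³ = 35
35 = (5,5)_6 → 5³ + 5³ = 250
250 = (1,0,5,4)_6 → 1³ + 0³ + 5³ + 4³ = 190
190 = (5,1,4)_6 → 5³ + 1³ + 4³ = 190  — 190 repeats.
That took 4 steps.

4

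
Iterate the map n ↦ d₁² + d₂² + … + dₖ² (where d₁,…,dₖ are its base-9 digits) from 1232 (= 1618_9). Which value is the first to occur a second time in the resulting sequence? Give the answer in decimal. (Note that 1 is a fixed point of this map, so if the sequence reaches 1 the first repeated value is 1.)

68

1232 = (1,6,1,8)_9 → 1² + 6² + 1² + 8² = 1 + 36 + 1 + 64 = 102
102 = (1,2,3)_9 → 1² + 2² + 3² = 1 + 4 + 9 = 14
14 = (1,5)_9 → 1² + 5² = 1 + 25 = 26
26 = (2,8)_9 → 2² + 8² = 4 + 64 = 68
68 = (7,5)_9 → 7² + 5² = 49 + 25 = 74
74 = (8,2)_9 → 8² + 2² = 64 + 4 = 68  — 68 already appeared earlier.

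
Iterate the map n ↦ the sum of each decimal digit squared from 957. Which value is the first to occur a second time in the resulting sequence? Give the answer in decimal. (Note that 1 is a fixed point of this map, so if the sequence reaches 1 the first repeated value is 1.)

957 → 9² + 5² + 7² = 155
155 → 1² + 5² + 5² = 51
51 → 5² + 1² = 26
26 → 2² + 6² = 40
40 → 4² + 0² = 16
16 → 1² + 6² = 37
37 → 3² + 7² = 58
58 → 5² + 8² = 89
89 → 8² + 9² = 145
145 → 1² + 4² + 5² = 42
42 → 4² + 2² = 20
20 → 2² + 0² = 4
4 → 4² = 16  — 16 already appeared earlier.

16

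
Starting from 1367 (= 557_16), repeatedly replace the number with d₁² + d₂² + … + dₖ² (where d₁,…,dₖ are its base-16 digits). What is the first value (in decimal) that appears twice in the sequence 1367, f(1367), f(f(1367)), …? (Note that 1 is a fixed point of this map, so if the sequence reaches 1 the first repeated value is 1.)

1367 = (5,5,7)_16 → 5² + 5² + 7² = 99
99 = (6,3)_16 → 6² + 3² = 45
45 = (2,13)_16 → 2² + 13² = 173
173 = (10,13)_16 → 10² + 13² = 269
269 = (1,0,13)_16 → 1² + 0² + 13² = 170
170 = (10,10)_16 → 10² + 10² = 200
200 = (12,8)_16 → 12² + 8² = 208
208 = (13,0)_16 → 13² + 0² = 169
169 = (10,9)_16 → 10² + 9² = 181
181 = (11,5)_16 → 11² + 5² = 146
146 = (9,2)_16 → 9² + 2² = 85
85 = (5,5)_16 → 5² + 5² = 50
50 = (3,2)_16 → 3² + 2² = 13
13 = (13)_16 → 13² = 169  — 169 already appeared earlier.

169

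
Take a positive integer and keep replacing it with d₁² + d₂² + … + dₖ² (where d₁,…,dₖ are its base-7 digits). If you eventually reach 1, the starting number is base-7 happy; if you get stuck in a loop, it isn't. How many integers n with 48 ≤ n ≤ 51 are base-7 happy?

1

48: 48 → 72 → 14 → 4 → 16 → 8 → 2 → 4  — not base-7 happy
49: 49 → 1  — base-7 happy
50: 50 → 2 → 4 → 16 → 8 → 2  — not base-7 happy
51: 51 → 5 → 25 → 25  — not base-7 happy
base-7 happy: 49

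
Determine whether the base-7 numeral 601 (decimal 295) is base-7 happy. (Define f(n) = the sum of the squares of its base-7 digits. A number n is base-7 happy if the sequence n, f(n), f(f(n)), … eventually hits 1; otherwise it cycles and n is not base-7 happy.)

not base-7 happy

295 = (6,0,1)_7 → 6² + 0² + 1² = 37
37 = (5,2)_7 → 5² + 2² = 29
29 = (4,1)_7 → 4² + 1² = 17
17 = (2,3)_7 → 2² + 3² = 13
13 = (1,6)_7 → 1² + 6² = 37  — 37 already seen; the sequence cycles without reaching 1.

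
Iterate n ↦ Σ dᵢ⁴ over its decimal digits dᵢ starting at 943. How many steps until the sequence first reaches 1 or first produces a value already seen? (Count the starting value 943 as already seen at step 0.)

943 → 9⁴ + 4⁴ + 3⁴ = 6561 + 256 + 81 = 6898
6898 → 6⁴ + 8⁴ + 9⁴ + 8⁴ = 1296 + 4096 + 6561 + 4096 = 16049
16049 → 1⁴ + 6⁴ + 0⁴ + 4⁴ + 9⁴ = 1 + 1296 + 0 + 256 + 6561 = 8114
8114 → 8⁴ + 1⁴ + 1⁴ + 4⁴ = 4096 + 1 + 1 + 256 = 4354
4354 → 4⁴ + 3⁴ + 5⁴ + 4⁴ = 256 + 81 + 625 + 256 = 1218
1218 → 1⁴ + 2⁴ + 1⁴ + 8⁴ = 1 + 16 + 1 + 4096 = 4114
4114 → 4⁴ + 1⁴ + 1⁴ + 4⁴ = 256 + 1 + 1 + 256 = 514
514 → 5⁴ + 1⁴ + 4⁴ = 625 + 1 + 256 = 882
882 → 8⁴ + 8⁴ + 2⁴ = 4096 + 4096 + 16 = 8208
8208 → 8⁴ + 2⁴ + 0⁴ + 8⁴ = 4096 + 16 + 0 + 4096 = 8208  — 8208 repeats.
That took 10 steps.

10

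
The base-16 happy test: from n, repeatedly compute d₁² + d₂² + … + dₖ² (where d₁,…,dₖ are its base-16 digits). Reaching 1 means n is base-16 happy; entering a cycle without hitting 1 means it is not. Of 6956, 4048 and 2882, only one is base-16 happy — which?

6956: 6956 → 270 → 197 → 169 → 181 → 146 → 85 → 50 → 13 → 169  — repeats 169 (not base-16 happy)
4048: 4048 → 394 → 165 → 125 → 218 → 269 → 170 → 200 → 208 → 169 → 181 → 146 → 85 → 50 → 13 → 169  — repeats 169 (not base-16 happy)
2882: 2882 → 141 → 233 → 277 → 27 → 122 → 149 → 106 → 136 → 128 → 64 → 16 → 1  — reaches 1 (base-16 happy)

2882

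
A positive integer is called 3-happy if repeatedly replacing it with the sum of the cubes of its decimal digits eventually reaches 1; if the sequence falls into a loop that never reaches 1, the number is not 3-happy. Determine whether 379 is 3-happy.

379 → 3³ + 7³ + 9³ = 27 + 343 + 729 = 1099
1099 → 1³ + 0³ + 9³ + 9³ = 1 + 0 + 729 + 729 = 1459
1459 → 1³ + 4³ + 5³ + 9³ = 1 + 64 + 125 + 729 = 919
919 → 9³ + 1³ + 9³ = 729 + 1 + 729 = 1459  — 1459 already seen; the sequence cycles without reaching 1.

not 3-happy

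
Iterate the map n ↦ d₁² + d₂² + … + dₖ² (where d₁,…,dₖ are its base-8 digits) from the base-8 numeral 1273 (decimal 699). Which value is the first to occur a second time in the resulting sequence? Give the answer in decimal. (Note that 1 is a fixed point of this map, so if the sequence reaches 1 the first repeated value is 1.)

699 = (1,2,7,3)_8 → 63
63 = (7,7)_8 → 98
98 = (1,4,2)_8 → 21
21 = (2,5)_8 → 29
29 = (3,5)_8 → 34
34 = (4,2)_8 → 20
20 = (2,4)_8 → 20  — 20 already appeared earlier.

20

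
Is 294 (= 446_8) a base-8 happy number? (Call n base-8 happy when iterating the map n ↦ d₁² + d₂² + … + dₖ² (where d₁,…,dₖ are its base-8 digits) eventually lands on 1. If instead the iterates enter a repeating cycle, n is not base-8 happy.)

not base-8 happy

294 = (4,4,6)_8 → 4² + 4² + 6² = 68
68 = (1,0,4)_8 → 1² + 0² + 4² = 17
17 = (2,1)_8 → 2² + 1² = 5
5 = (5)_8 → 5² = 25
25 = (3,1)_8 → 3² + 1² = 10
10 = (1,2)_8 → 1² + 2² = 5  — 5 already seen; the sequence cycles without reaching 1.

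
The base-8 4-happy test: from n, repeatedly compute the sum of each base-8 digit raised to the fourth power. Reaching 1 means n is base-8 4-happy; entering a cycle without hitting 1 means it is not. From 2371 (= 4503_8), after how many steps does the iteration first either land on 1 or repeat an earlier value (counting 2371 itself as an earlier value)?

2371 = (4,5,0,3)_8 → 962
962 = (1,7,0,2)_8 → 2418
2418 = (4,5,6,2)_8 → 2193
2193 = (4,2,2,1)_8 → 289
289 = (4,4,1)_8 → 513
513 = (1,0,0,1)_8 → 2
2 = (2)_8 → 16
16 = (2,0)_8 → 16  — 16 repeats.
That took 8 steps.

8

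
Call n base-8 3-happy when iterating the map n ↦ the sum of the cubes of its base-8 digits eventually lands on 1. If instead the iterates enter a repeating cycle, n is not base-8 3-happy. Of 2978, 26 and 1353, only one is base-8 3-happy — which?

2978

2978: 2978 → 413 → 368 → 341 → 258 → 72 → 2 → 8 → 1  — reaches 1 (base-8 3-happy)
26: 26 → 35 → 91 → 55 → 559 → 469 → 476 → 434 → 440 → 559  — repeats 559 (not base-8 3-happy)
1353: 1353 → 135 → 351 → 495 → 811 → 217 → 55 → 559 → 469 → 476 → 434 → 440 → 559  — repeats 559 (not base-8 3-happy)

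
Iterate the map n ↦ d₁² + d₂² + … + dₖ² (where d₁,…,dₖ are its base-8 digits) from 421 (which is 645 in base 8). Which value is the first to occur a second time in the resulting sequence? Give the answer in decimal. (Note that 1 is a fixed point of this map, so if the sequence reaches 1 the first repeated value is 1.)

1

421 = (6,4,5)_8 → 6² + 4² + 5² = 36 + 16 + 25 = 77
77 = (1,1,5)_8 → 1² + 1² + 5² = 1 + 1 + 25 = 27
27 = (3,3)_8 → 3² + 3² = 9 + 9 = 18
18 = (2,2)_8 → 2² + 2² = 4 + 4 = 8
8 = (1,0)_8 → 1² + 0² = 1 + 0 = 1  — reached the fixed point 1.
1 → 1, so 1 is the first repeated value.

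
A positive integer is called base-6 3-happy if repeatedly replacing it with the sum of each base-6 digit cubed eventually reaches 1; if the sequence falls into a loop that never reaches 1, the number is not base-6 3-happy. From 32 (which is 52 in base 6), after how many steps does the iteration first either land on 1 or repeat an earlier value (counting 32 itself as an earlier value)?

8

32 = (5,2)_6 → 133
133 = (3,4,1)_6 → 92
92 = (2,3,2)_6 → 43
43 = (1,1,1)_6 → 3
3 = (3)_6 → 27
27 = (4,3)_6 → 91
91 = (2,3,1)_6 → 36
36 = (1,0,0)_6 → 1  — reached 1.
That took 8 steps.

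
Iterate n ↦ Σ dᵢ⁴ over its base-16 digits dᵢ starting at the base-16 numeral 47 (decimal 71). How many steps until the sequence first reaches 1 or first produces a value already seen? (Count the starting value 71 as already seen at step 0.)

71 = (4,7)_16 → 4⁴ + 7⁴ = 256 + 2401 = 2657
2657 = (10,6,1)_16 → 10⁴ + 6⁴ + 1⁴ = 10000 + 1296 + 1 = 11297
11297 = (2,12,2,1)_16 → 2⁴ + 12⁴ + 2⁴ + 1⁴ = 16 + 20736 + 16 + 1 = 20769
20769 = (5,1,2,1)_16 → 5⁴ + 1⁴ + 2⁴ + 1⁴ = 625 + 1 + 16 + 1 = 643
643 = (2,8,3)_16 → 2⁴ + 8⁴ + 3⁴ = 16 + 4096 + 81 = 4193
4193 = (1,0,6,1)_16 → 1⁴ + 0⁴ + 6⁴ + 1⁴ = 1 + 0 + 1296 + 1 = 1298
1298 = (5,1,2)_16 → 5⁴ + 1⁴ + 2⁴ = 625 + 1 + 16 = 642
642 = (2,8,2)_16 → 2⁴ + 8⁴ + 2⁴ = 16 + 4096 + 16 = 4128
4128 = (1,0,2,0)_16 → 1⁴ + 0⁴ + 2⁴ + 0⁴ = 1 + 0 + 16 + 0 = 17
17 = (1,1)_16 → 1⁴ + 1⁴ = 1 + 1 = 2
2 = (2)_16 → 2⁴ = 16
16 = (1,0)_16 → 1⁴ + 0⁴ = 1 + 0 = 1  — reached 1.
That took 12 steps.

12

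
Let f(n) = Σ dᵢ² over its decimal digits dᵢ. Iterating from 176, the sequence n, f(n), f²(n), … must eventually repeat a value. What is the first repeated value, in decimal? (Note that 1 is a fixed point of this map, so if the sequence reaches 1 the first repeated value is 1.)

176 → 1² + 7² + 6² = 86
86 → 8² + 6² = 100
100 → 1² + 0² + 0² = 1  — reached the fixed point 1.
1 → 1, so 1 is the first repeated value.

1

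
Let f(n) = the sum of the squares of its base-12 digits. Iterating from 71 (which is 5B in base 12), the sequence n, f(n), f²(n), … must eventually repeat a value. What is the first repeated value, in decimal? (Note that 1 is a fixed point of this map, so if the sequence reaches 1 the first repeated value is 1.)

71 = (5,11)_12 → 146
146 = (1,0,2)_12 → 5
5 = (5)_12 → 25
25 = (2,1)_12 → 5  — 5 already appeared earlier.

5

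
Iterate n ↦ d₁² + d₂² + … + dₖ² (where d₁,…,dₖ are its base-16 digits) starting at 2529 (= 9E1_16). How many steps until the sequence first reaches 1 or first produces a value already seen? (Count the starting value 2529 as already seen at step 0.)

8

2529 = (9,14,1)_16 → 9² + 14² + 1² = 278
278 = (1,1,6)_16 → 1² + 1² + 6² = 38
38 = (2,6)_16 → 2² + 6² = 40
40 = (2,8)_16 → 2² + 8² = 68
68 = (4,4)_16 → 4² + 4² = 32
32 = (2,0)_16 → 2² + 0² = 4
4 = (4)_16 → 4² = 16
16 = (1,0)_16 → 1² + 0² = 1  — reached 1.
That took 8 steps.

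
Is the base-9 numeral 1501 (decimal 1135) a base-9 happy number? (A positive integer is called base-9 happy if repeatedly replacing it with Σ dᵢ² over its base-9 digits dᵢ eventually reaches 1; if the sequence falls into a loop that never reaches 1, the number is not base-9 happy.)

1135 = (1,5,0,1)_9 → 27
27 = (3,0)_9 → 9
9 = (1,0)_9 → 1  — reached 1.

base-9 happy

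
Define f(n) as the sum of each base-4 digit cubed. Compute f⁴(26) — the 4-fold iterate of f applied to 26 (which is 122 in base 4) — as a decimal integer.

26 = (1,2,2)_4 → 1³ + 2³ + 2³ = 1 + 8 + 8 = 17
17 = (1,0,1)_4 → 1³ + 0³ + 1³ = 1 + 0 + 1 = 2
2 = (2)_4 → 2³ = 8
8 = (2,0)_4 → 2³ + 0³ = 8 + 0 = 8

8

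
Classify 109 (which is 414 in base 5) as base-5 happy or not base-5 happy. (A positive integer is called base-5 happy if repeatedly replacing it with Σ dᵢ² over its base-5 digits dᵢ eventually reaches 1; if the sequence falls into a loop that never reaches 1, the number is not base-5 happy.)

109 = (4,1,4)_5 → 4² + 1² + 4² = 16 + 1 + 16 = 33
33 = (1,1,3)_5 → 1² + 1² + 3² = 1 + 1 + 9 = 11
11 = (2,1)_5 → 2² + 1² = 4 + 1 = 5
5 = (1,0)_5 → 1² + 0² = 1 + 0 = 1  — reached 1.

base-5 happy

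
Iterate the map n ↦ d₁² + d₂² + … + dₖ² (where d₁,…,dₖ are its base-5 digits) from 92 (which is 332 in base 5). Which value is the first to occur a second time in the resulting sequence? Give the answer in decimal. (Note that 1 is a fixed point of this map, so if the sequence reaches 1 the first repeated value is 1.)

92 = (3,3,2)_5 → 3² + 3² + 2² = 22
22 = (4,2)_5 → 4² + 2² = 20
20 = (4,0)_5 → 4² + 0² = 16
16 = (3,1)_5 → 3² + 1² = 10
10 = (2,0)_5 → 2² + 0² = 4
4 = (4)_5 → 4² = 16  — 16 already appeared earlier.

16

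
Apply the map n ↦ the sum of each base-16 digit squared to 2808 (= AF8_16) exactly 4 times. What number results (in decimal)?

2808 = (10,15,8)_16 → 10² + 15² + 8² = 389
389 = (1,8,5)_16 → 1² + 8² + 5² = 90
90 = (5,10)_16 → 5² + 10² = 125
125 = (7,13)_16 → 7² + 13² = 218

218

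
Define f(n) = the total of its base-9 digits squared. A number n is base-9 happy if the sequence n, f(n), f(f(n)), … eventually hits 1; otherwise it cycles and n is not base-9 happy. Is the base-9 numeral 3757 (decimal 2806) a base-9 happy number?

2806 = (3,7,5,7)_9 → 3² + 7² + 5² + 7² = 132
132 = (1,5,6)_9 → 1² + 5² + 6² = 62
62 = (6,8)_9 → 6² + 8² = 100
100 = (1,2,1)_9 → 1² + 2² + 1² = 6
6 = (6)_9 → 6² = 36
36 = (4,0)_9 → 4² + 0² = 16
16 = (1,7)_9 → 1² + 7² = 50
50 = (5,5)_9 → 5² + 5² = 50  — 50 already seen; the sequence cycles without reaching 1.

not base-9 happy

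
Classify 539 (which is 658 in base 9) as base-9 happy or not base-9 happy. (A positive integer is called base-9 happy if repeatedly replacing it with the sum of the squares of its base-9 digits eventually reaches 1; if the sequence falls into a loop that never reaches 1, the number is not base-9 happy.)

539 = (6,5,8)_9 → 6² + 5² + 8² = 36 + 25 + 64 = 125
125 = (1,4,8)_9 → 1² + 4² + 8² = 1 + 16 + 64 = 81
81 = (1,0,0)_9 → 1² + 0² + 0² = 1 + 0 + 0 = 1  — reached 1.

base-9 happy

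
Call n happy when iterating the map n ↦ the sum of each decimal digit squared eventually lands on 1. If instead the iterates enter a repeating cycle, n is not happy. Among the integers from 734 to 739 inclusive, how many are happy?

734: 734 → 74 → 65 → 61 → 37 → 58 → 89 → 145 → 42 → 20 → 4 → 16 → 37  (repeats 37)
735: 735 → 83 → 73 → 58 → 89 → 145 → 42 → 20 → 4 → 16 → 37 → 58  (repeats 58)
736: 736 → 94 → 97 → 130 → 10 → 1  (reaches 1)
737: 737 → 107 → 50 → 25 → 29 → 85 → 89 → 145 → 42 → 20 → 4 → 16 → 37 → 58 → 89  (repeats 89)
738: 738 → 122 → 9 → 81 → 65 → 61 → 37 → 58 → 89 → 145 → 42 → 20 → 4 → 16 → 37  (repeats 37)
739: 739 → 139 → 91 → 82 → 68 → 100 → 1  (reaches 1)
happy: 736, 739

2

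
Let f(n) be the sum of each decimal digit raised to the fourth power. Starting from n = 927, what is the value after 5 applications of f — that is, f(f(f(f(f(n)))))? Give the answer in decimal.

927 → 9⁴ + 2⁴ + 7⁴ = 8978
8978 → 8⁴ + 9⁴ + 7⁴ + 8⁴ = 17154
17154 → 1⁴ + 7⁴ + 1⁴ + 5⁴ + 4⁴ = 3284
3284 → 3⁴ + 2⁴ + 8⁴ + 4⁴ = 4449
4449 → 4⁴ + 4⁴ + 4⁴ + 9⁴ = 7329

7329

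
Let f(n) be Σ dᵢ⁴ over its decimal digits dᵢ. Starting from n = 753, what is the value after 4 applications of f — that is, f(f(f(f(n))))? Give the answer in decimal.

753 → 7⁴ + 5⁴ + 3⁴ = 2401 + 625 + 81 = 3107
3107 → 3⁴ + 1⁴ + 0⁴ + 7⁴ = 81 + 1 + 0 + 2401 = 2483
2483 → 2⁴ + 4⁴ + 8⁴ + 3⁴ = 16 + 256 + 4096 + 81 = 4449
4449 → 4⁴ + 4⁴ + 4⁴ + 9⁴ = 256 + 256 + 256 + 6561 = 7329

7329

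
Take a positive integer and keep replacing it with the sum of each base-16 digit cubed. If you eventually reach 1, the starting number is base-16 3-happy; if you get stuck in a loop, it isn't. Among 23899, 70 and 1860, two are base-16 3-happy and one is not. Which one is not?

23899: 23899 → 3778 → 4480 → 514 → 16 → 1  — reaches 1 (base-16 3-happy)
70: 70 → 280 → 514 → 16 → 1  — reaches 1 (base-16 3-happy)
1860: 1860 → 471 → 2541 → 5670 → 441 → 2061 → 2709 → 1854 → 3114 → 2736 → 2331 → 2061  — repeats 2061 (not base-16 3-happy)

1860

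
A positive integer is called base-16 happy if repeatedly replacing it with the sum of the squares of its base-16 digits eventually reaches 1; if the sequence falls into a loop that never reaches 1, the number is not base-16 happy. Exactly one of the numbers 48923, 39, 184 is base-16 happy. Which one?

48923: 48923 → 468 → 186 → 221 → 338 → 30 → 197 → 169 → 181 → 146 → 85 → 50 → 13 → 169  — repeats 169 (not base-16 happy)
39: 39 → 53 → 34 → 8 → 64 → 16 → 1  — reaches 1 (base-16 happy)
184: 184 → 185 → 202 → 244 → 241 → 226 → 200 → 208 → 169 → 181 → 146 → 85 → 50 → 13 → 169  — repeats 169 (not base-16 happy)

39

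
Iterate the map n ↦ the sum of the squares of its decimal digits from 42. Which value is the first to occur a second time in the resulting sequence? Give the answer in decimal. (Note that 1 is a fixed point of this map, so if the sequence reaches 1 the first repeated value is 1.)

42

42 → 4² + 2² = 16 + 4 = 20
20 → 2² + 0² = 4 + 0 = 4
4 → 4² = 16
16 → 1² + 6² = 1 + 36 = 37
37 → 3² + 7² = 9 + 49 = 58
58 → 5² + 8² = 25 + 64 = 89
89 → 8² + 9² = 64 + 81 = 145
145 → 1² + 4² + 5² = 1 + 16 + 25 = 42  — 42 already appeared earlier.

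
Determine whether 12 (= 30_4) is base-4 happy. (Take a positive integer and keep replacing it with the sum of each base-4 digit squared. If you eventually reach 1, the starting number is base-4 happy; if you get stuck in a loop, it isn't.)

12 = (3,0)_4 → 3² + 0² = 9 + 0 = 9
9 = (2,1)_4 → 2² + 1² = 4 + 1 = 5
5 = (1,1)_4 → 1² + 1² = 1 + 1 = 2
2 = (2)_4 → 2² = 4
4 = (1,0)_4 → 1² + 0² = 1 + 0 = 1  — reached 1.

base-4 happy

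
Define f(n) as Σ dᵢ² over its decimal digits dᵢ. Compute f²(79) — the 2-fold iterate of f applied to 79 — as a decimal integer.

10

79 → 7² + 9² = 130
130 → 1² + 3² + 0² = 10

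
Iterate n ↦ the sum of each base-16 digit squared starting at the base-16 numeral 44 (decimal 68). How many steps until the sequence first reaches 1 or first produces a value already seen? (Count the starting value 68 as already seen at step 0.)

68 = (4,4)_16 → 4² + 4² = 32
32 = (2,0)_16 → 2² + 0² = 4
4 = (4)_16 → 4² = 16
16 = (1,0)_16 → 1² + 0² = 1  — reached 1.
That took 4 steps.

4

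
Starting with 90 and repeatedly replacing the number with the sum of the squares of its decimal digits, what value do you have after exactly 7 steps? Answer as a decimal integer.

145

90 → 9² + 0² = 81 + 0 = 81
81 → 8² + 1² = 64 + 1 = 65
65 → 6² + 5² = 36 + 25 = 61
61 → 6² + 1² = 36 + 1 = 37
37 → 3² + 7² = 9 + 49 = 58
58 → 5² + 8² = 25 + 64 = 89
89 → 8² + 9² = 64 + 81 = 145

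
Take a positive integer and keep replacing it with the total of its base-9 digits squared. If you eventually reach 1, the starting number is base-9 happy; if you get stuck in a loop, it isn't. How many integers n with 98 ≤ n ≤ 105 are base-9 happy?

98: 98 → 66 → 58 → 52 → 74 → 68 → 74  — not base-9 happy
99: 99 → 5 → 25 → 53 → 89 → 65 → 53  — not base-9 happy
100: 100 → 6 → 36 → 16 → 50 → 50  — not base-9 happy
101: 101 → 9 → 1  — base-9 happy
102: 102 → 14 → 26 → 68 → 74 → 68  — not base-9 happy
103: 103 → 21 → 13 → 17 → 65 → 53 → 89 → 65  — not base-9 happy
104: 104 → 30 → 18 → 4 → 16 → 50 → 50  — not base-9 happy
105: 105 → 41 → 41  — not base-9 happy
base-9 happy: 101

1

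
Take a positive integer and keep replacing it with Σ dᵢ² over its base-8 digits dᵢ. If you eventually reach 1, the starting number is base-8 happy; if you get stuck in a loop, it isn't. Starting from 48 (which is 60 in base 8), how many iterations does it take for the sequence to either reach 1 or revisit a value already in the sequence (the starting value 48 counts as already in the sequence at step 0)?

48 = (6,0)_8 → 6² + 0² = 36
36 = (4,4)_8 → 4² + 4² = 32
32 = (4,0)_8 → 4² + 0² = 16
16 = (2,0)_8 → 2² + 0² = 4
4 = (4)_8 → 4² = 16  — 16 repeats.
That took 5 steps.

5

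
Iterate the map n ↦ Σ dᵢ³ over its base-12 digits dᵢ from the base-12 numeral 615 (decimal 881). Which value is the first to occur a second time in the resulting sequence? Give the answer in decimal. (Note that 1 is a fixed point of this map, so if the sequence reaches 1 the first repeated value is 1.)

342

881 = (6,1,5)_12 → 342
342 = (2,4,6)_12 → 288
288 = (2,0,0)_12 → 8
8 = (8)_12 → 512
512 = (3,6,8)_12 → 755
755 = (5,2,11)_12 → 1464
1464 = (10,2,0)_12 → 1008
1008 = (7,0,0)_12 → 343
343 = (2,4,7)_12 → 415
415 = (2,10,7)_12 → 1351
1351 = (9,4,7)_12 → 1136
1136 = (7,10,8)_12 → 1855
1855 = (1,0,10,7)_12 → 1344
1344 = (9,4,0)_12 → 793
793 = (5,6,1)_12 → 342  — 342 already appeared earlier.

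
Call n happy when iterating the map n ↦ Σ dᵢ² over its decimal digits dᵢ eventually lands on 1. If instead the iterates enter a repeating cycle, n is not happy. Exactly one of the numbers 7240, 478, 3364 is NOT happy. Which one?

7240

7240: 7240 → 69 → 117 → 51 → 26 → 40 → 16 → 37 → 58 → 89 → 145 → 42 → 20 → 4 → 16  — repeats 16 (not happy)
478: 478 → 129 → 86 → 100 → 1  — reaches 1 (happy)
3364: 3364 → 70 → 49 → 97 → 130 → 10 → 1  — reaches 1 (happy)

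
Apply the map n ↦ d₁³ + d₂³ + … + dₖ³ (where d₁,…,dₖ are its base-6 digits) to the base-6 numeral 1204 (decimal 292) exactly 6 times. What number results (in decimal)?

292 = (1,2,0,4)_6 → 1³ + 2³ + 0³ + 4³ = 73
73 = (2,0,1)_6 → 2³ + 0³ + 1³ = 9
9 = (1,3)_6 → 1³ + 3³ = 28
28 = (4,4)_6 → 4³ + 4³ = 128
128 = (3,3,2)_6 → 3³ + 3³ + 2³ = 62
62 = (1,4,2)_6 → 1³ + 4³ + 2³ = 73

73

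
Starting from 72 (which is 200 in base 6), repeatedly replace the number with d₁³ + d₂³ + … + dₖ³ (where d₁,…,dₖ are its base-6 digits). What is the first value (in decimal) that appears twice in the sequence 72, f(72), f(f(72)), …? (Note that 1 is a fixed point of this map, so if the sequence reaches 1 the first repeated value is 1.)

72 = (2,0,0)_6 → 8
8 = (1,2)_6 → 9
9 = (1,3)_6 → 28
28 = (4,4)_6 → 128
128 = (3,3,2)_6 → 62
62 = (1,4,2)_6 → 73
73 = (2,0,1)_6 → 9  — 9 already appeared earlier.

9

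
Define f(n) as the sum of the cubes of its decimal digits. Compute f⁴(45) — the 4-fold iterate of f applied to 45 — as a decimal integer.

45 → 4³ + 5³ = 64 + 125 = 189
189 → 1³ + 8³ + 9³ = 1 + 512 + 729 = 1242
1242 → 1³ + 2³ + 4³ + 2³ = 1 + 8 + 64 + 8 = 81
81 → 8³ + 1³ = 512 + 1 = 513

513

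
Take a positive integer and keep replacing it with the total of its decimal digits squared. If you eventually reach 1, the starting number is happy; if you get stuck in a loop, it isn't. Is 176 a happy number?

happy

176 → 1² + 7² + 6² = 1 + 49 + 36 = 86
86 → 8² + 6² = 64 + 36 = 100
100 → 1² + 0² + 0² = 1 + 0 + 0 = 1  — reached 1.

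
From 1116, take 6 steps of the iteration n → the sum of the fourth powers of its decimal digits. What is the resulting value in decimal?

1116 → 1⁴ + 1⁴ + 1⁴ + 6⁴ = 1299
1299 → 1⁴ + 2⁴ + 9⁴ + 9⁴ = 13139
13139 → 1⁴ + 3⁴ + 1⁴ + 3⁴ + 9⁴ = 6725
6725 → 6⁴ + 7⁴ + 2⁴ + 5⁴ = 4338
4338 → 4⁴ + 3⁴ + 3⁴ + 8⁴ = 4514
4514 → 4⁴ + 5⁴ + 1⁴ + 4⁴ = 1138

1138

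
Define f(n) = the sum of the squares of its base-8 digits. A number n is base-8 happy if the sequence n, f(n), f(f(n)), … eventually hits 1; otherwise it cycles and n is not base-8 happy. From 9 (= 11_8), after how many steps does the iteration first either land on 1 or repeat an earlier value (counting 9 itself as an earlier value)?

4

9 = (1,1)_8 → 1² + 1² = 2
2 = (2)_8 → 2² = 4
4 = (4)_8 → 4² = 16
16 = (2,0)_8 → 2² + 0² = 4  — 4 repeats.
That took 4 steps.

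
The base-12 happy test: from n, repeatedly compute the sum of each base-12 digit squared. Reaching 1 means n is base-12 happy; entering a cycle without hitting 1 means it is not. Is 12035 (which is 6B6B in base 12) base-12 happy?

12035 = (6,11,6,11)_12 → 6² + 11² + 6² + 11² = 36 + 121 + 36 + 121 = 314
314 = (2,2,2)_12 → 2² + 2² + 2² = 4 + 4 + 4 = 12
12 = (1,0)_12 → 1² + 0² = 1 + 0 = 1  — reached 1.

base-12 happy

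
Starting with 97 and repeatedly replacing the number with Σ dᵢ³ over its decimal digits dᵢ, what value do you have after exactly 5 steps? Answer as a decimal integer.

97 → 1072
1072 → 352
352 → 160
160 → 217
217 → 352

352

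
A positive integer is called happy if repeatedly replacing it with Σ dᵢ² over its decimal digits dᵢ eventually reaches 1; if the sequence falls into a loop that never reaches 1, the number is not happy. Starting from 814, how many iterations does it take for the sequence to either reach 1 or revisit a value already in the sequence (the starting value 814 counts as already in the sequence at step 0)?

814 → 8² + 1² + 4² = 81
81 → 8² + 1² = 65
65 → 6² + 5² = 61
61 → 6² + 1² = 37
37 → 3² + 7² = 58
58 → 5² + 8² = 89
89 → 8² + 9² = 145
145 → 1² + 4² + 5² = 42
42 → 4² + 2² = 20
20 → 2² + 0² = 4
4 → 4² = 16
16 → 1² + 6² = 37  — 37 repeats.
That took 12 steps.

12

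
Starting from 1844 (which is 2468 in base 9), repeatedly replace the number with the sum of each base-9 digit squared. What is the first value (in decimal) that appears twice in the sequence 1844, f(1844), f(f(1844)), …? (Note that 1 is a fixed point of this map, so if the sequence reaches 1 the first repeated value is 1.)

1844 = (2,4,6,8)_9 → 2² + 4² + 6² + 8² = 120
120 = (1,4,3)_9 → 1² + 4² + 3² = 26
26 = (2,8)_9 → 2² + 8² = 68
68 = (7,5)_9 → 7² + 5² = 74
74 = (8,2)_9 → 8² + 2² = 68  — 68 already appeared earlier.

68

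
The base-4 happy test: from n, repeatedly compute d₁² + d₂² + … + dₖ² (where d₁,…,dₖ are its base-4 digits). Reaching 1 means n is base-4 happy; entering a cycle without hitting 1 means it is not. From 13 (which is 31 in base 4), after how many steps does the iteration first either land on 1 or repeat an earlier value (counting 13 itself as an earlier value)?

4

13 = (3,1)_4 → 10
10 = (2,2)_4 → 8
8 = (2,0)_4 → 4
4 = (1,0)_4 → 1  — reached 1.
That took 4 steps.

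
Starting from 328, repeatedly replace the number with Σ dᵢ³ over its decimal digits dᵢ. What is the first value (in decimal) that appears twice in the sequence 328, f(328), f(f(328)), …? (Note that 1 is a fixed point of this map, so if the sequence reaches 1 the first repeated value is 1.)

328 → 3³ + 2³ + 8³ = 547
547 → 5³ + 4³ + 7³ = 532
532 → 5³ + 3³ + 2³ = 160
160 → 1³ + 6³ + 0³ = 217
217 → 2³ + 1³ + 7³ = 352
352 → 3³ + 5³ + 2³ = 160  — 160 already appeared earlier.

160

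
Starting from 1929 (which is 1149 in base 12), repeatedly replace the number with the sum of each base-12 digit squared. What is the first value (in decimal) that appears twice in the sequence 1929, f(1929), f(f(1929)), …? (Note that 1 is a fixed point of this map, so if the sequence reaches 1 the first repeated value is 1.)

100

1929 = (1,1,4,9)_12 → 1² + 1² + 4² + 9² = 1 + 1 + 16 + 81 = 99
99 = (8,3)_12 → 8² + 3² = 64 + 9 = 73
73 = (6,1)_12 → 6² + 1² = 36 + 1 = 37
37 = (3,1)_12 → 3² + 1² = 9 + 1 = 10
10 = (10)_12 → 10² = 100
100 = (8,4)_12 → 8² + 4² = 64 + 16 = 80
80 = (6,8)_12 → 6² + 8² = 36 + 64 = 100  — 100 already appeared earlier.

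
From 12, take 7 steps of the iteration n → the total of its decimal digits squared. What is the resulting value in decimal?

42

12 → 1² + 2² = 5
5 → 5² = 25
25 → 2² + 5² = 29
29 → 2² + 9² = 85
85 → 8² + 5² = 89
89 → 8² + 9² = 145
145 → 1² + 4² + 5² = 42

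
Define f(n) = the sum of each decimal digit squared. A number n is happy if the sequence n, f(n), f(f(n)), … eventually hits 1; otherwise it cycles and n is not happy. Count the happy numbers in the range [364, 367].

2

364: 364 → 61 → 37 → 58 → 89 → 145 → 42 → 20 → 4 → 16 → 37  — not happy
365: 365 → 70 → 49 → 97 → 130 → 10 → 1  — happy
366: 366 → 81 → 65 → 61 → 37 → 58 → 89 → 145 → 42 → 20 → 4 → 16 → 37  — not happy
367: 367 → 94 → 97 → 130 → 10 → 1  — happy
happy: 365, 367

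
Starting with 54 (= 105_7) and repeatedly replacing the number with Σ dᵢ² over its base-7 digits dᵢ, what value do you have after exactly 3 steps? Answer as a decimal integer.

52

54 = (1,0,5)_7 → 26
26 = (3,5)_7 → 34
34 = (4,6)_7 → 52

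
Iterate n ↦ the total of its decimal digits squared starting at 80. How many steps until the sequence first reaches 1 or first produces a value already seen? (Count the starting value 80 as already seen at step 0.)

13

80 → 8² + 0² = 64 + 0 = 64
64 → 6² + 4² = 36 + 16 = 52
52 → 5² + 2² = 25 + 4 = 29
29 → 2² + 9² = 4 + 81 = 85
85 → 8² + 5² = 64 + 25 = 89
89 → 8² + 9² = 64 + 81 = 145
145 → 1² + 4² + 5² = 1 + 16 + 25 = 42
42 → 4² + 2² = 16 + 4 = 20
20 → 2² + 0² = 4 + 0 = 4
4 → 4² = 16
16 → 1² + 6² = 1 + 36 = 37
37 → 3² + 7² = 9 + 49 = 58
58 → 5² + 8² = 25 + 64 = 89  — 89 repeats.
That took 13 steps.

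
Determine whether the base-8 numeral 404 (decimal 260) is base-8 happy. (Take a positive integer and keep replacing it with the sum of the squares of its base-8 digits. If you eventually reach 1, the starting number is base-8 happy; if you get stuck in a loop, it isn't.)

not base-8 happy

260 = (4,0,4)_8 → 4² + 0² + 4² = 16 + 0 + 16 = 32
32 = (4,0)_8 → 4² + 0² = 16 + 0 = 16
16 = (2,0)_8 → 2² + 0² = 4 + 0 = 4
4 = (4)_8 → 4² = 16  — 16 already seen; the sequence cycles without reaching 1.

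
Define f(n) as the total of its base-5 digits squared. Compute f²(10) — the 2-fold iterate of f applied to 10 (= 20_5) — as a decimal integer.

16

10 = (2,0)_5 → 2² + 0² = 4
4 = (4)_5 → 4² = 16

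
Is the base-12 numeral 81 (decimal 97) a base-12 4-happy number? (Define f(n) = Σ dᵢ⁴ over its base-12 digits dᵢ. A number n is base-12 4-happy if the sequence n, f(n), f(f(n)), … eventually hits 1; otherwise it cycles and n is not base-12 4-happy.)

not base-12 4-happy

97 = (8,1)_12 → 8⁴ + 1⁴ = 4097
4097 = (2,4,5,5)_12 → 2⁴ + 4⁴ + 5⁴ + 5⁴ = 1522
1522 = (10,6,10)_12 → 10⁴ + 6⁴ + 10⁴ = 21296
21296 = (1,0,3,10,8)_12 → 1⁴ + 0⁴ + 3⁴ + 10⁴ + 8⁴ = 14178
14178 = (8,2,5,6)_12 → 8⁴ + 2⁴ + 5⁴ + 6⁴ = 6033
6033 = (3,5,10,9)_12 → 3⁴ + 5⁴ + 10⁴ + 9⁴ = 17267
17267 = (9,11,10,11)_12 → 9⁴ + 11⁴ + 10⁴ + 11⁴ = 45843
45843 = (2,2,6,4,3)_12 → 2⁴ + 2⁴ + 6⁴ + 4⁴ + 3⁴ = 1665
1665 = (11,6,9)_12 → 11⁴ + 6⁴ + 9⁴ = 22498
22498 = (1,1,0,2,10)_12 → 1⁴ + 1⁴ + 0⁴ + 2⁴ + 10⁴ = 10018
10018 = (5,9,6,10)_12 → 5⁴ + 9⁴ + 6⁴ + 10⁴ = 18482
18482 = (10,8,4,2)_12 → 10⁴ + 8⁴ + 4⁴ + 2⁴ = 14368
14368 = (8,3,9,4)_12 → 8⁴ + 3⁴ + 9⁴ + 4⁴ = 10994
10994 = (6,4,4,2)_12 → 6⁴ + 4⁴ + 4⁴ + 2⁴ = 1824
1824 = (1,0,8,0)_12 → 1⁴ + 0⁴ + 8⁴ + 0⁴ = 4097  — 4097 already seen; the sequence cycles without reaching 1.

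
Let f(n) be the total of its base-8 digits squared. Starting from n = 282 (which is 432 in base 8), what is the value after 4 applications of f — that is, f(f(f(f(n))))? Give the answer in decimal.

20

282 = (4,3,2)_8 → 4² + 3² + 2² = 16 + 9 + 4 = 29
29 = (3,5)_8 → 3² + 5² = 9 + 25 = 34
34 = (4,2)_8 → 4² + 2² = 16 + 4 = 20
20 = (2,4)_8 → 2² + 4² = 4 + 16 = 20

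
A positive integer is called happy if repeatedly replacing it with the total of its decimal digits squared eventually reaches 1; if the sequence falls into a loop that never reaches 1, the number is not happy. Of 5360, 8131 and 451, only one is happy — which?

5360: 5360 → 70 → 49 → 97 → 130 → 10 → 1  — reaches 1 (happy)
8131: 8131 → 75 → 74 → 65 → 61 → 37 → 58 → 89 → 145 → 42 → 20 → 4 → 16 → 37  — repeats 37 (not happy)
451: 451 → 42 → 20 → 4 → 16 → 37 → 58 → 89 → 145 → 42  — repeats 42 (not happy)

5360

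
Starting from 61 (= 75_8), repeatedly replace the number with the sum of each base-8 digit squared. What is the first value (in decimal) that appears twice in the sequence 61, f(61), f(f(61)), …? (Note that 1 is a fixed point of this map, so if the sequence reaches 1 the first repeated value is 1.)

61 = (7,5)_8 → 7² + 5² = 74
74 = (1,1,2)_8 → 1² + 1² + 2² = 6
6 = (6)_8 → 6² = 36
36 = (4,4)_8 → 4² + 4² = 32
32 = (4,0)_8 → 4² + 0² = 16
16 = (2,0)_8 → 2² + 0² = 4
4 = (4)_8 → 4² = 16  — 16 already appeared earlier.

16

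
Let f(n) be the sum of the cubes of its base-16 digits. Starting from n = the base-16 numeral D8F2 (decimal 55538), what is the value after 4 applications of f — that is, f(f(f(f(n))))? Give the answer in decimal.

2387

55538 = (13,8,15,2)_16 → 13³ + 8³ + 15³ + 2³ = 6092
6092 = (1,7,12,12)_16 → 1³ + 7³ + 12³ + 12³ = 3800
3800 = (14,13,8)_16 → 14³ + 13³ + 8³ = 5453
5453 = (1,5,4,13)_16 → 1³ + 5³ + 4³ + 13³ = 2387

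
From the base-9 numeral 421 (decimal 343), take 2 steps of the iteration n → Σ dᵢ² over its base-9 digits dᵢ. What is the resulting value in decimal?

13

343 = (4,2,1)_9 → 4² + 2² + 1² = 16 + 4 + 1 = 21
21 = (2,3)_9 → 2² + 3² = 4 + 9 = 13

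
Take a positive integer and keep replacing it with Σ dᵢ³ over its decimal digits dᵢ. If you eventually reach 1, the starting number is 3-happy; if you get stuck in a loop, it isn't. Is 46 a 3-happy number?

46 → 4³ + 6³ = 64 + 216 = 280
280 → 2³ + 8³ + 0³ = 8 + 512 + 0 = 520
520 → 5³ + 2³ + 0³ = 125 + 8 + 0 = 133
133 → 1³ + 3³ + 3³ = 1 + 27 + 27 = 55
55 → 5³ + 5³ = 125 + 125 = 250
250 → 2³ + 5³ + 0³ = 8 + 125 + 0 = 133  — 133 already seen; the sequence cycles without reaching 1.

not 3-happy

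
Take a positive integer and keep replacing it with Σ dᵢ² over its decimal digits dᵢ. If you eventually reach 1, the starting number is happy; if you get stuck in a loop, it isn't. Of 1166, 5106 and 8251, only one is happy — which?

8251

1166: 1166 → 74 → 65 → 61 → 37 → 58 → 89 → 145 → 42 → 20 → 4 → 16 → 37  — repeats 37 (not happy)
5106: 5106 → 62 → 40 → 16 → 37 → 58 → 89 → 145 → 42 → 20 → 4 → 16  — repeats 16 (not happy)
8251: 8251 → 94 → 97 → 130 → 10 → 1  — reaches 1 (happy)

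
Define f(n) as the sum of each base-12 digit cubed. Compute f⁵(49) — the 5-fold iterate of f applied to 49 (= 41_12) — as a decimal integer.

762

49 = (4,1)_12 → 4³ + 1³ = 64 + 1 = 65
65 = (5,5)_12 → 5³ + 5³ = 125 + 125 = 250
250 = (1,8,10)_12 → 1³ + 8³ + 10³ = 1 + 512 + 1000 = 1513
1513 = (10,6,1)_12 → 10³ + 6³ + 1³ = 1000 + 216 + 1 = 1217
1217 = (8,5,5)_12 → 8³ + 5³ + 5³ = 512 + 125 + 125 = 762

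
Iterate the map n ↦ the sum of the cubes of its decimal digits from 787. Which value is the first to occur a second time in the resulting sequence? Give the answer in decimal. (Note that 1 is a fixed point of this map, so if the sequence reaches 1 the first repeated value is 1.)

787 → 7³ + 8³ + 7³ = 343 + 512 + 343 = 1198
1198 → 1³ + 1³ + 9³ + 8³ = 1 + 1 + 729 + 512 = 1243
1243 → 1³ + 2³ + 4³ + 3³ = 1 + 8 + 64 + 27 = 100
100 → 1³ + 0³ + 0³ = 1 + 0 + 0 = 1  — reached the fixed point 1.
1 → 1, so 1 is the first repeated value.

1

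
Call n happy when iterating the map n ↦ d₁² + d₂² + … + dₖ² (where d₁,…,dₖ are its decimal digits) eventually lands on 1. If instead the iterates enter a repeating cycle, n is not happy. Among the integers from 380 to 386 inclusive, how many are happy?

2

380: 380 → 73 → 58 → 89 → 145 → 42 → 20 → 4 → 16 → 37 → 58  (repeats 58)
381: 381 → 74 → 65 → 61 → 37 → 58 → 89 → 145 → 42 → 20 → 4 → 16 → 37  (repeats 37)
382: 382 → 77 → 98 → 145 → 42 → 20 → 4 → 16 → 37 → 58 → 89 → 145  (repeats 145)
383: 383 → 82 → 68 → 100 → 1  (reaches 1)
384: 384 → 89 → 145 → 42 → 20 → 4 → 16 → 37 → 58 → 89  (repeats 89)
385: 385 → 98 → 145 → 42 → 20 → 4 → 16 → 37 → 58 → 89 → 145  (repeats 145)
386: 386 → 109 → 82 → 68 → 100 → 1  (reaches 1)
happy: 383, 386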